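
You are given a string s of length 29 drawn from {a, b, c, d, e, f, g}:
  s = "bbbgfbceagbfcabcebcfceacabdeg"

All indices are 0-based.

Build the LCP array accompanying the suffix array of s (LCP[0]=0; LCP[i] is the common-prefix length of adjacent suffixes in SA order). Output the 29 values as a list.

[0, 2, 1, 1, 0, 2, 1, 3, 2, 1, 1, 1, 0, 3, 1, 3, 2, 1, 0, 0, 2, 1, 1, 0, 1, 2, 0, 1, 1]

sorted suffixes:
  #0 SA[0]=13  'abcebcfceacabdeg'
  #1 SA[1]=24  'abdeg'
  #2 SA[2]=22  'acabdeg'
  #3 SA[3]=8  'agbfcabcebcfceacabdeg'
  #4 SA[4]=0  'bbbgfbceagbfcabcebcfceacabdeg'
  #5 SA[5]=1  'bbgfbceagbfcabcebcfceacabdeg'
  #6 SA[6]=5  'bceagbfcabcebcfceacabdeg'
  #7 SA[7]=14  'bcebcfceacabdeg'
  #8 SA[8]=17  'bcfceacabdeg'
  #9 SA[9]=25  'bdeg'
  #10 SA[10]=10  'bfcabcebcfceacabdeg'
  #11 SA[11]=2  'bgfbceagbfcabcebcfceacabdeg'
  #12 SA[12]=12  'cabcebcfceacabdeg'
  #13 SA[13]=23  'cabdeg'
  #14 SA[14]=20  'ceacabdeg'
  #15 SA[15]=6  'ceagbfcabcebcfceacabdeg'
  #16 SA[16]=15  'cebcfceacabdeg'
  #17 SA[17]=18  'cfceacabdeg'
  #18 SA[18]=26  'deg'
  #19 SA[19]=21  'eacabdeg'
  #20 SA[20]=7  'eagbfcabcebcfceacabdeg'
  #21 SA[21]=16  'ebcfceacabdeg'
  #22 SA[22]=27  'eg'
  #23 SA[23]=4  'fbceagbfcabcebcfceacabdeg'
  #24 SA[24]=11  'fcabcebcfceacabdeg'
  #25 SA[25]=19  'fceacabdeg'
  #26 SA[26]=28  'g'
  #27 SA[27]=9  'gbfcabcebcfceacabdeg'
  #28 SA[28]=3  'gfbceagbfcabcebcfceacabdeg'

SA = [13, 24, 22, 8, 0, 1, 5, 14, 17, 25, 10, 2, 12, 23, 20, 6, 15, 18, 26, 21, 7, 16, 27, 4, 11, 19, 28, 9, 3]
rank  pair      lcp
   1  s[13:],s[24:]  2  'ab'
   2  s[24:],s[22:]  1  'a'
   3  s[22:],s[8:]  1  'a'
   4  s[8:],s[0:]  0  ''
   5  s[0:],s[1:]  2  'bb'
   6  s[1:],s[5:]  1  'b'
   7  s[5:],s[14:]  3  'bce'
   8  s[14:],s[17:]  2  'bc'
   9  s[17:],s[25:]  1  'b'
  10  s[25:],s[10:]  1  'b'
  11  s[10:],s[2:]  1  'b'
  12  s[2:],s[12:]  0  ''
  13  s[12:],s[23:]  3  'cab'
  14  s[23:],s[20:]  1  'c'
  15  s[20:],s[6:]  3  'cea'
  16  s[6:],s[15:]  2  'ce'
  17  s[15:],s[18:]  1  'c'
  18  s[18:],s[26:]  0  ''
  19  s[26:],s[21:]  0  ''
  20  s[21:],s[7:]  2  'ea'
  21  s[7:],s[16:]  1  'e'
  22  s[16:],s[27:]  1  'e'
  23  s[27:],s[4:]  0  ''
  24  s[4:],s[11:]  1  'f'
  25  s[11:],s[19:]  2  'fc'
  26  s[19:],s[28:]  0  ''
  27  s[28:],s[9:]  1  'g'
  28  s[9:],s[3:]  1  'g'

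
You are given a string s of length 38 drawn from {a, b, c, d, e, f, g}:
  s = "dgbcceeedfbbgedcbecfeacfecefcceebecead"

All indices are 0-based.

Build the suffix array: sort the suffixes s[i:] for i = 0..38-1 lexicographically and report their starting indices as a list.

sorted suffixes:
  #0 SA[0]=21  'acfecefcceebecead'
  #1 SA[1]=36  'ad'
  #2 SA[2]=10  'bbgedcbecfeacfecefcceebecead'
  #3 SA[3]=2  'bcceeedfbbgedcbecfeacfecefcceebecead'
  #4 SA[4]=32  'becead'
  #5 SA[5]=16  'becfeacfecefcceebecead'
  #6 SA[6]=11  'bgedcbecfeacfecefcceebecead'
  #7 SA[7]=15  'cbecfeacfecefcceebecead'
  #8 SA[8]=28  'cceebecead'
  #9 SA[9]=3  'cceeedfbbgedcbecfeacfecefcceebecead'
  #10 SA[10]=34  'cead'
  #11 SA[11]=29  'ceebecead'
  #12 SA[12]=4  'ceeedfbbgedcbecfeacfecefcceebecead'
  #13 SA[13]=25  'cefcceebecead'
  #14 SA[14]=18  'cfeacfecefcceebecead'
  #15 SA[15]=22  'cfecefcceebecead'
  #16 SA[16]=37  'd'
  #17 SA[17]=14  'dcbecfeacfecefcceebecead'
  #18 SA[18]=8  'dfbbgedcbecfeacfecefcceebecead'
  #19 SA[19]=0  'dgbcceeedfbbgedcbecfeacfecefcceebecead'
  #20 SA[20]=20  'eacfecefcceebecead'
  #21 SA[21]=35  'ead'
  #22 SA[22]=31  'ebecead'
  #23 SA[23]=33  'ecead'
  #24 SA[24]=24  'ecefcceebecead'
  #25 SA[25]=17  'ecfeacfecefcceebecead'
  #26 SA[26]=13  'edcbecfeacfecefcceebecead'
  #27 SA[27]=7  'edfbbgedcbecfeacfecefcceebecead'
  #28 SA[28]=30  'eebecead'
  #29 SA[29]=6  'eedfbbgedcbecfeacfecefcceebecead'
  #30 SA[30]=5  'eeedfbbgedcbecfeacfecefcceebecead'
  #31 SA[31]=26  'efcceebecead'
  #32 SA[32]=9  'fbbgedcbecfeacfecefcceebecead'
  #33 SA[33]=27  'fcceebecead'
  #34 SA[34]=19  'feacfecefcceebecead'
  #35 SA[35]=23  'fecefcceebecead'
  #36 SA[36]=1  'gbcceeedfbbgedcbecfeacfecefcceebecead'
  #37 SA[37]=12  'gedcbecfeacfecefcceebecead'

[21, 36, 10, 2, 32, 16, 11, 15, 28, 3, 34, 29, 4, 25, 18, 22, 37, 14, 8, 0, 20, 35, 31, 33, 24, 17, 13, 7, 30, 6, 5, 26, 9, 27, 19, 23, 1, 12]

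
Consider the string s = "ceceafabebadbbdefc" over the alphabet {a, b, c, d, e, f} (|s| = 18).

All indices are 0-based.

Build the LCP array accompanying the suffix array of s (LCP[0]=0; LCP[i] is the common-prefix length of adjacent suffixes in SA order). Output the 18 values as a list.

rank | idx | suffix
   0 |   6 | abebadbbdefc
   1 |  10 | adbbdefc
   2 |   4 | afabebadbbdefc
   3 |   9 | badbbdefc
   4 |  12 | bbdefc
   5 |  13 | bdefc
   6 |   7 | bebadbbdefc
   7 |  17 | c
   8 |   2 | ceafabebadbbdefc
   9 |   0 | ceceafabebadbbdefc
  10 |  11 | dbbdefc
  11 |  14 | defc
  12 |   3 | eafabebadbbdefc
  13 |   8 | ebadbbdefc
  14 |   1 | eceafabebadbbdefc
  15 |  15 | efc
  16 |   5 | fabebadbbdefc
  17 |  16 | fc

SA = [6, 10, 4, 9, 12, 13, 7, 17, 2, 0, 11, 14, 3, 8, 1, 15, 5, 16]
i: (SA[i-1],SA[i]) lcp shared
  1: (6,10) 1 'a'
  2: (10,4) 1 'a'
  3: (4,9) 0 ''
  4: (9,12) 1 'b'
  5: (12,13) 1 'b'
  6: (13,7) 1 'b'
  7: (7,17) 0 ''
  8: (17,2) 1 'c'
  9: (2,0) 2 'ce'
  10: (0,11) 0 ''
  11: (11,14) 1 'd'
  12: (14,3) 0 ''
  13: (3,8) 1 'e'
  14: (8,1) 1 'e'
  15: (1,15) 1 'e'
  16: (15,5) 0 ''
  17: (5,16) 1 'f'

[0, 1, 1, 0, 1, 1, 1, 0, 1, 2, 0, 1, 0, 1, 1, 1, 0, 1]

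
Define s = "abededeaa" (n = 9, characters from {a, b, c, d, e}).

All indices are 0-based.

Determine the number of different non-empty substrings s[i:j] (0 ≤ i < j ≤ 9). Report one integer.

37

sorted suffixes:
  #0 SA[0]=8  'a'
  #1 SA[1]=7  'aa'
  #2 SA[2]=0  'abededeaa'
  #3 SA[3]=1  'bededeaa'
  #4 SA[4]=5  'deaa'
  #5 SA[5]=3  'dedeaa'
  #6 SA[6]=6  'eaa'
  #7 SA[7]=4  'edeaa'
  #8 SA[8]=2  'ededeaa'

SA = [8, 7, 0, 1, 5, 3, 6, 4, 2]
rank  pair      lcp
   1  s[8:],s[7:]  1  'a'
   2  s[7:],s[0:]  1  'a'
   3  s[0:],s[1:]  0  ''
   4  s[1:],s[5:]  0  ''
   5  s[5:],s[3:]  2  'de'
   6  s[3:],s[6:]  0  ''
   7  s[6:],s[4:]  1  'e'
   8  s[4:],s[2:]  3  'ede'

n(n+1)/2 = 9·10/2 = 45
Σ LCP = 0 + 1 + 1 + 0 + 0 + 2 + 0 + 1 + 3 = 8
distinct = 45 − 8 = 37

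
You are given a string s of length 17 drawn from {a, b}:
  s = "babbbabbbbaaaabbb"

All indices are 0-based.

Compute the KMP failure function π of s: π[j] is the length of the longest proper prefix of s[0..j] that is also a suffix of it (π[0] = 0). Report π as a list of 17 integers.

[0, 0, 1, 1, 1, 2, 3, 4, 5, 1, 2, 0, 0, 0, 1, 1, 1]

π[0] = 0
j=1 s[j]='a': π[1]=0 (border '')
j=2 s[j]='b': π[2]=1 (border 'b')
j=3 s[j]='b': k: 1→0; π[3]=1 (border 'b')
j=4 s[j]='b': k: 1→0; π[4]=1 (border 'b')
j=5 s[j]='a': π[5]=2 (border 'ba')
j=6 s[j]='b': π[6]=3 (border 'bab')
j=7 s[j]='b': π[7]=4 (border 'babb')
j=8 s[j]='b': π[8]=5 (border 'babbb')
j=9 s[j]='b': k: 5→1→0; π[9]=1 (border 'b')
j=10 s[j]='a': π[10]=2 (border 'ba')
j=11 s[j]='a': k: 2→0; π[11]=0 (border '')
j=12 s[j]='a': π[12]=0 (border '')
j=13 s[j]='a': π[13]=0 (border '')
j=14 s[j]='b': π[14]=1 (border 'b')
j=15 s[j]='b': k: 1→0; π[15]=1 (border 'b')
j=16 s[j]='b': k: 1→0; π[16]=1 (border 'b')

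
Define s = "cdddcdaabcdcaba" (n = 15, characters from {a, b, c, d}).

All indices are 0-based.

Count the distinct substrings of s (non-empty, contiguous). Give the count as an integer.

104

rank | idx | suffix
   0 |  14 | a
   1 |   6 | aabcdcaba
   2 |  12 | aba
   3 |   7 | abcdcaba
   4 |  13 | ba
   5 |   8 | bcdcaba
   6 |  11 | caba
   7 |   4 | cdaabcdcaba
   8 |   9 | cdcaba
   9 |   0 | cdddcdaabcdcaba
  10 |   5 | daabcdcaba
  11 |  10 | dcaba
  12 |   3 | dcdaabcdcaba
  13 |   2 | ddcdaabcdcaba
  14 |   1 | dddcdaabcdcaba

SA = [14, 6, 12, 7, 13, 8, 11, 4, 9, 0, 5, 10, 3, 2, 1]
[i] adj suffixes → lcp
  [1] 14/6 → 1 ('a')
  [2] 6/12 → 1 ('a')
  [3] 12/7 → 2 ('ab')
  [4] 7/13 → 0 ('')
  [5] 13/8 → 1 ('b')
  [6] 8/11 → 0 ('')
  [7] 11/4 → 1 ('c')
  [8] 4/9 → 2 ('cd')
  [9] 9/0 → 2 ('cd')
  [10] 0/5 → 0 ('')
  [11] 5/10 → 1 ('d')
  [12] 10/3 → 2 ('dc')
  [13] 3/2 → 1 ('d')
  [14] 2/1 → 2 ('dd')

n(n+1)/2 = 15·16/2 = 120
Σ LCP = 0 + 1 + 1 + 2 + 0 + 1 + 0 + 1 + 2 + 2 + 0 + 1 + 2 + 1 + 2 = 16
distinct = 120 − 16 = 104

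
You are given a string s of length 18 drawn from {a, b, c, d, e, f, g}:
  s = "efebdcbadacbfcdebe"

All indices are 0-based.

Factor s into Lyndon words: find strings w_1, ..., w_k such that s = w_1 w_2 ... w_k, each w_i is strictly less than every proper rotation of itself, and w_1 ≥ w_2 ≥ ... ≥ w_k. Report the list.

["ef", "e", "bdc", "b", "ad", "acbfcdebe"]

emit factor 1: 'ef' (i=0, period=2)
emit factor 2: 'e' (i=2, period=1)
emit factor 3: 'bdc' (i=3, period=3)
emit factor 4: 'b' (i=6, period=1)
emit factor 5: 'ad' (i=7, period=2)
emit factor 6: 'acbfcdebe' (i=9, period=9)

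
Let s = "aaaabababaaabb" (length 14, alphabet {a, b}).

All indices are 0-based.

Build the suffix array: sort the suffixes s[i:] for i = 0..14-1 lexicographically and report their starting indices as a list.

sorted suffixes:
  #0 SA[0]=0  'aaaabababaaabb'
  #1 SA[1]=1  'aaabababaaabb'
  #2 SA[2]=9  'aaabb'
  #3 SA[3]=2  'aabababaaabb'
  #4 SA[4]=10  'aabb'
  #5 SA[5]=7  'abaaabb'
  #6 SA[6]=5  'ababaaabb'
  #7 SA[7]=3  'abababaaabb'
  #8 SA[8]=11  'abb'
  #9 SA[9]=13  'b'
  #10 SA[10]=8  'baaabb'
  #11 SA[11]=6  'babaaabb'
  #12 SA[12]=4  'bababaaabb'
  #13 SA[13]=12  'bb'

[0, 1, 9, 2, 10, 7, 5, 3, 11, 13, 8, 6, 4, 12]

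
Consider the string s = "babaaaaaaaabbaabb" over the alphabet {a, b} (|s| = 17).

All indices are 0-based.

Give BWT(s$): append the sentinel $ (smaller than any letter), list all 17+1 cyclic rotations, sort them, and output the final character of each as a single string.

bbaaaaababaabab$aa

rank  rotation            last
    0  $babaaaaaaaabbaabb  b
    1  aaaaaaaabbaabb$bab  b
    2  aaaaaaabbaabb$baba  a
    3  aaaaaabbaabb$babaa  a
    4  aaaaabbaabb$babaaa  a
    5  aaaabbaabb$babaaaa  a
    6  aaabbaabb$babaaaaa  a
    7  aabb$babaaaaaaaabb  b
    8  aabbaabb$babaaaaaa  a
    9  abaaaaaaaabbaabb$b  b
   10  abb$babaaaaaaaabba  a
   11  abbaabb$babaaaaaaa  a
   12  b$babaaaaaaaabbaab  b
   13  baaaaaaaabbaabb$ba  a
   14  baabb$babaaaaaaaab  b
   15  babaaaaaaaabbaabb$  $
   16  bb$babaaaaaaaabbaa  a
   17  bbaabb$babaaaaaaaa  a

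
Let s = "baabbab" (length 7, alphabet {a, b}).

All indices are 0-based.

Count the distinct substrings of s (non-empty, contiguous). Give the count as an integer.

sorted suffixes:
  #0 SA[0]=1  'aabbab'
  #1 SA[1]=5  'ab'
  #2 SA[2]=2  'abbab'
  #3 SA[3]=6  'b'
  #4 SA[4]=0  'baabbab'
  #5 SA[5]=4  'bab'
  #6 SA[6]=3  'bbab'

SA = [1, 5, 2, 6, 0, 4, 3]
rank  pair      lcp
   1  s[1:],s[5:]  1  'a'
   2  s[5:],s[2:]  2  'ab'
   3  s[2:],s[6:]  0  ''
   4  s[6:],s[0:]  1  'b'
   5  s[0:],s[4:]  2  'ba'
   6  s[4:],s[3:]  1  'b'

n(n+1)/2 = 7·8/2 = 28
Σ LCP = 0 + 1 + 2 + 0 + 1 + 2 + 1 = 7
distinct = 28 − 7 = 21

21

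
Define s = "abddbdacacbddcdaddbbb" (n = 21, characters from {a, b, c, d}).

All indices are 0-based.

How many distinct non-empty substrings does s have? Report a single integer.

rank | idx | suffix
   0 |   0 | abddbdacacbddcdaddbbb
   1 |   6 | acacbddcdaddbbb
   2 |   8 | acbddcdaddbbb
   3 |  15 | addbbb
   4 |  20 | b
   5 |  19 | bb
   6 |  18 | bbb
   7 |   4 | bdacacbddcdaddbbb
   8 |   1 | bddbdacacbddcdaddbbb
   9 |  10 | bddcdaddbbb
  10 |   7 | cacbddcdaddbbb
  11 |   9 | cbddcdaddbbb
  12 |  13 | cdaddbbb
  13 |   5 | dacacbddcdaddbbb
  14 |  14 | daddbbb
  15 |  17 | dbbb
  16 |   3 | dbdacacbddcdaddbbb
  17 |  12 | dcdaddbbb
  18 |  16 | ddbbb
  19 |   2 | ddbdacacbddcdaddbbb
  20 |  11 | ddcdaddbbb

SA = [0, 6, 8, 15, 20, 19, 18, 4, 1, 10, 7, 9, 13, 5, 14, 17, 3, 12, 16, 2, 11]
i: (SA[i-1],SA[i]) lcp shared
  1: (0,6) 1 'a'
  2: (6,8) 2 'ac'
  3: (8,15) 1 'a'
  4: (15,20) 0 ''
  5: (20,19) 1 'b'
  6: (19,18) 2 'bb'
  7: (18,4) 1 'b'
  8: (4,1) 2 'bd'
  9: (1,10) 3 'bdd'
  10: (10,7) 0 ''
  11: (7,9) 1 'c'
  12: (9,13) 1 'c'
  13: (13,5) 0 ''
  14: (5,14) 2 'da'
  15: (14,17) 1 'd'
  16: (17,3) 2 'db'
  17: (3,12) 1 'd'
  18: (12,16) 1 'd'
  19: (16,2) 3 'ddb'
  20: (2,11) 2 'dd'

n(n+1)/2 = 21·22/2 = 231
Σ LCP = 0 + 1 + 2 + 1 + 0 + 1 + 2 + 1 + 2 + 3 + 0 + 1 + 1 + 0 + 2 + 1 + 2 + 1 + 1 + 3 + 2 = 27
distinct = 231 − 27 = 204

204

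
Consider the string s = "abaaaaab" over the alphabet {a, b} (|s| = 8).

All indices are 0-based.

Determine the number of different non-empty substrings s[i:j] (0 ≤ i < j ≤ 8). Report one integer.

rank | idx | suffix
   0 |   2 | aaaaab
   1 |   3 | aaaab
   2 |   4 | aaab
   3 |   5 | aab
   4 |   6 | ab
   5 |   0 | abaaaaab
   6 |   7 | b
   7 |   1 | baaaaab

SA = [2, 3, 4, 5, 6, 0, 7, 1]
rank  pair      lcp
   1  s[2:],s[3:]  4  'aaaa'
   2  s[3:],s[4:]  3  'aaa'
   3  s[4:],s[5:]  2  'aa'
   4  s[5:],s[6:]  1  'a'
   5  s[6:],s[0:]  2  'ab'
   6  s[0:],s[7:]  0  ''
   7  s[7:],s[1:]  1  'b'

n(n+1)/2 = 8·9/2 = 36
Σ LCP = 0 + 4 + 3 + 2 + 1 + 2 + 0 + 1 = 13
distinct = 36 − 13 = 23

23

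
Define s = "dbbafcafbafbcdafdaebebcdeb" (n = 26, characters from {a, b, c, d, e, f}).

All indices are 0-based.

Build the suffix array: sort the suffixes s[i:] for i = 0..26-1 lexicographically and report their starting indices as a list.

rank | idx | suffix
   0 |  17 | aebebcdeb
   1 |   6 | afbafbcdafdaebebcdeb
   2 |   9 | afbcdafdaebebcdeb
   3 |   3 | afcafbafbcdafdaebebcdeb
   4 |  14 | afdaebebcdeb
   5 |  25 | b
   6 |   8 | bafbcdafdaebebcdeb
   7 |   2 | bafcafbafbcdafdaebebcdeb
   8 |   1 | bbafcafbafbcdafdaebebcdeb
   9 |  11 | bcdafdaebebcdeb
  10 |  21 | bcdeb
  11 |  19 | bebcdeb
  12 |   5 | cafbafbcdafdaebebcdeb
  13 |  12 | cdafdaebebcdeb
  14 |  22 | cdeb
  15 |  16 | daebebcdeb
  16 |  13 | dafdaebebcdeb
  17 |   0 | dbbafcafbafbcdafdaebebcdeb
  18 |  23 | deb
  19 |  24 | eb
  20 |  20 | ebcdeb
  21 |  18 | ebebcdeb
  22 |   7 | fbafbcdafdaebebcdeb
  23 |  10 | fbcdafdaebebcdeb
  24 |   4 | fcafbafbcdafdaebebcdeb
  25 |  15 | fdaebebcdeb

[17, 6, 9, 3, 14, 25, 8, 2, 1, 11, 21, 19, 5, 12, 22, 16, 13, 0, 23, 24, 20, 18, 7, 10, 4, 15]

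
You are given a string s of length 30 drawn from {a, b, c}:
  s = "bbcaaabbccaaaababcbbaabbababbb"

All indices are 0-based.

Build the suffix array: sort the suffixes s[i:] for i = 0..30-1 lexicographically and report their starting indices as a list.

rank→(start, suffix):
  0 → (10, 'aaaababcbbaabbababbb')
  1 → (11, 'aaababcbbaabbababbb')
  2 → (3, 'aaabbccaaaababcbbaabbababbb')
  3 → (12, 'aababcbbaabbababbb')
  4 → (20, 'aabbababbb')
  5 → (4, 'aabbccaaaababcbbaabbababbb')
  6 → (24, 'ababbb')
  7 → (13, 'ababcbbaabbababbb')
  8 → (21, 'abbababbb')
  9 → (26, 'abbb')
  10 → (5, 'abbccaaaababcbbaabbababbb')
  11 → (15, 'abcbbaabbababbb')
  12 → (29, 'b')
  13 → (19, 'baabbababbb')
  14 → (23, 'bababbb')
  15 → (25, 'babbb')
  16 → (14, 'babcbbaabbababbb')
  17 → (28, 'bb')
  18 → (18, 'bbaabbababbb')
  19 → (22, 'bbababbb')
  20 → (27, 'bbb')
  21 → (0, 'bbcaaabbccaaaababcbbaabbababbb')
  22 → (6, 'bbccaaaababcbbaabbababbb')
  23 → (1, 'bcaaabbccaaaababcbbaabbababbb')
  24 → (16, 'bcbbaabbababbb')
  25 → (7, 'bccaaaababcbbaabbababbb')
  26 → (9, 'caaaababcbbaabbababbb')
  27 → (2, 'caaabbccaaaababcbbaabbababbb')
  28 → (17, 'cbbaabbababbb')
  29 → (8, 'ccaaaababcbbaabbababbb')

[10, 11, 3, 12, 20, 4, 24, 13, 21, 26, 5, 15, 29, 19, 23, 25, 14, 28, 18, 22, 27, 0, 6, 1, 16, 7, 9, 2, 17, 8]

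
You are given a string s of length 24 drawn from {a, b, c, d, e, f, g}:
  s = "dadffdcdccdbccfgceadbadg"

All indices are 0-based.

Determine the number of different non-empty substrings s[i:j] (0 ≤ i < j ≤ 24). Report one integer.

sorted suffixes:
  #0 SA[0]=18  'adbadg'
  #1 SA[1]=1  'adffdcdccdbccfgceadbadg'
  #2 SA[2]=21  'adg'
  #3 SA[3]=20  'badg'
  #4 SA[4]=11  'bccfgceadbadg'
  #5 SA[5]=8  'ccdbccfgceadbadg'
  #6 SA[6]=12  'ccfgceadbadg'
  #7 SA[7]=9  'cdbccfgceadbadg'
  #8 SA[8]=6  'cdccdbccfgceadbadg'
  #9 SA[9]=16  'ceadbadg'
  #10 SA[10]=13  'cfgceadbadg'
  #11 SA[11]=0  'dadffdcdccdbccfgceadbadg'
  #12 SA[12]=19  'dbadg'
  #13 SA[13]=10  'dbccfgceadbadg'
  #14 SA[14]=7  'dccdbccfgceadbadg'
  #15 SA[15]=5  'dcdccdbccfgceadbadg'
  #16 SA[16]=2  'dffdcdccdbccfgceadbadg'
  #17 SA[17]=22  'dg'
  #18 SA[18]=17  'eadbadg'
  #19 SA[19]=4  'fdcdccdbccfgceadbadg'
  #20 SA[20]=3  'ffdcdccdbccfgceadbadg'
  #21 SA[21]=14  'fgceadbadg'
  #22 SA[22]=23  'g'
  #23 SA[23]=15  'gceadbadg'

SA = [18, 1, 21, 20, 11, 8, 12, 9, 6, 16, 13, 0, 19, 10, 7, 5, 2, 22, 17, 4, 3, 14, 23, 15]
[i] adj suffixes → lcp
  [1] 18/1 → 2 ('ad')
  [2] 1/21 → 2 ('ad')
  [3] 21/20 → 0 ('')
  [4] 20/11 → 1 ('b')
  [5] 11/8 → 0 ('')
  [6] 8/12 → 2 ('cc')
  [7] 12/9 → 1 ('c')
  [8] 9/6 → 2 ('cd')
  [9] 6/16 → 1 ('c')
  [10] 16/13 → 1 ('c')
  [11] 13/0 → 0 ('')
  [12] 0/19 → 1 ('d')
  [13] 19/10 → 2 ('db')
  [14] 10/7 → 1 ('d')
  [15] 7/5 → 2 ('dc')
  [16] 5/2 → 1 ('d')
  [17] 2/22 → 1 ('d')
  [18] 22/17 → 0 ('')
  [19] 17/4 → 0 ('')
  [20] 4/3 → 1 ('f')
  [21] 3/14 → 1 ('f')
  [22] 14/23 → 0 ('')
  [23] 23/15 → 1 ('g')

n(n+1)/2 = 24·25/2 = 300
Σ LCP = 0 + 2 + 2 + 0 + 1 + 0 + 2 + 1 + 2 + 1 + 1 + 0 + 1 + 2 + 1 + 2 + 1 + 1 + 0 + 0 + 1 + 1 + 0 + 1 = 23
distinct = 300 − 23 = 277

277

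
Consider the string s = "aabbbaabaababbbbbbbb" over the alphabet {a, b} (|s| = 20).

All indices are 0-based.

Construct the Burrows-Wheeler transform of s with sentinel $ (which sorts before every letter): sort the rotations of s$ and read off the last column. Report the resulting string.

rank  rotation               last
    0  $aabbbaabaababbbbbbbb  b
    1  aabaababbbbbbbb$aabbb  b
    2  aababbbbbbbb$aabbbaab  b
    3  aabbbaabaababbbbbbbb$  $
    4  abaababbbbbbbb$aabbba  a
    5  ababbbbbbbb$aabbbaaba  a
    6  abbbaabaababbbbbbbb$a  a
    7  abbbbbbbb$aabbbaabaab  b
    8  b$aabbbaabaababbbbbbb  b
    9  baabaababbbbbbbb$aabb  b
   10  baababbbbbbbb$aabbbaa  a
   11  babbbbbbbb$aabbbaabaa  a
   12  bb$aabbbaabaababbbbbb  b
   13  bbaabaababbbbbbbb$aab  b
   14  bbb$aabbbaabaababbbbb  b
   15  bbbaabaababbbbbbbb$aa  a
   16  bbbb$aabbbaabaababbbb  b
   17  bbbbb$aabbbaabaababbb  b
   18  bbbbbb$aabbbaabaababb  b
   19  bbbbbbb$aabbbaabaabab  b
   20  bbbbbbbb$aabbbaabaaba  a

bbb$aaabbbaabbbabbbba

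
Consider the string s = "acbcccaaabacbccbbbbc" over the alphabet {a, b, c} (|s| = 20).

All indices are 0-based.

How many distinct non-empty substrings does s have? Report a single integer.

sorted suffixes:
  #0 SA[0]=6  'aaabacbccbbbbc'
  #1 SA[1]=7  'aabacbccbbbbc'
  #2 SA[2]=8  'abacbccbbbbc'
  #3 SA[3]=10  'acbccbbbbc'
  #4 SA[4]=0  'acbcccaaabacbccbbbbc'
  #5 SA[5]=9  'bacbccbbbbc'
  #6 SA[6]=15  'bbbbc'
  #7 SA[7]=16  'bbbc'
  #8 SA[8]=17  'bbc'
  #9 SA[9]=18  'bc'
  #10 SA[10]=12  'bccbbbbc'
  #11 SA[11]=2  'bcccaaabacbccbbbbc'
  #12 SA[12]=19  'c'
  #13 SA[13]=5  'caaabacbccbbbbc'
  #14 SA[14]=14  'cbbbbc'
  #15 SA[15]=11  'cbccbbbbc'
  #16 SA[16]=1  'cbcccaaabacbccbbbbc'
  #17 SA[17]=4  'ccaaabacbccbbbbc'
  #18 SA[18]=13  'ccbbbbc'
  #19 SA[19]=3  'cccaaabacbccbbbbc'

SA = [6, 7, 8, 10, 0, 9, 15, 16, 17, 18, 12, 2, 19, 5, 14, 11, 1, 4, 13, 3]
i: (SA[i-1],SA[i]) lcp shared
  1: (6,7) 2 'aa'
  2: (7,8) 1 'a'
  3: (8,10) 1 'a'
  4: (10,0) 5 'acbcc'
  5: (0,9) 0 ''
  6: (9,15) 1 'b'
  7: (15,16) 3 'bbb'
  8: (16,17) 2 'bb'
  9: (17,18) 1 'b'
  10: (18,12) 2 'bc'
  11: (12,2) 3 'bcc'
  12: (2,19) 0 ''
  13: (19,5) 1 'c'
  14: (5,14) 1 'c'
  15: (14,11) 2 'cb'
  16: (11,1) 4 'cbcc'
  17: (1,4) 1 'c'
  18: (4,13) 2 'cc'
  19: (13,3) 2 'cc'

n(n+1)/2 = 20·21/2 = 210
Σ LCP = 0 + 2 + 1 + 1 + 5 + 0 + 1 + 3 + 2 + 1 + 2 + 3 + 0 + 1 + 1 + 2 + 4 + 1 + 2 + 2 = 34
distinct = 210 − 34 = 176

176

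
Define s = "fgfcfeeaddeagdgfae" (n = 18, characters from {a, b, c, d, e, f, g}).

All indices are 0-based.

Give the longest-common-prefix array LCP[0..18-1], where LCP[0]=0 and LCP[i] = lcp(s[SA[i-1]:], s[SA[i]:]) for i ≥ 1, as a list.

[0, 1, 1, 0, 0, 1, 1, 0, 1, 2, 1, 0, 1, 1, 1, 0, 1, 2]

rank | idx | suffix
   0 |   7 | addeagdgfae
   1 |  16 | ae
   2 |  11 | agdgfae
   3 |   3 | cfeeaddeagdgfae
   4 |   8 | ddeagdgfae
   5 |   9 | deagdgfae
   6 |  13 | dgfae
   7 |  17 | e
   8 |   6 | eaddeagdgfae
   9 |  10 | eagdgfae
  10 |   5 | eeaddeagdgfae
  11 |  15 | fae
  12 |   2 | fcfeeaddeagdgfae
  13 |   4 | feeaddeagdgfae
  14 |   0 | fgfcfeeaddeagdgfae
  15 |  12 | gdgfae
  16 |  14 | gfae
  17 |   1 | gfcfeeaddeagdgfae

SA = [7, 16, 11, 3, 8, 9, 13, 17, 6, 10, 5, 15, 2, 4, 0, 12, 14, 1]
i: (SA[i-1],SA[i]) lcp shared
  1: (7,16) 1 'a'
  2: (16,11) 1 'a'
  3: (11,3) 0 ''
  4: (3,8) 0 ''
  5: (8,9) 1 'd'
  6: (9,13) 1 'd'
  7: (13,17) 0 ''
  8: (17,6) 1 'e'
  9: (6,10) 2 'ea'
  10: (10,5) 1 'e'
  11: (5,15) 0 ''
  12: (15,2) 1 'f'
  13: (2,4) 1 'f'
  14: (4,0) 1 'f'
  15: (0,12) 0 ''
  16: (12,14) 1 'g'
  17: (14,1) 2 'gf'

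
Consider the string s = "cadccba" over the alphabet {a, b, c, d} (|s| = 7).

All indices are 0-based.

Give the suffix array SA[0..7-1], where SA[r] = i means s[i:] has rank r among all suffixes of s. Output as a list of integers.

[6, 1, 5, 0, 4, 3, 2]

rank→(start, suffix):
  0 → (6, 'a')
  1 → (1, 'adccba')
  2 → (5, 'ba')
  3 → (0, 'cadccba')
  4 → (4, 'cba')
  5 → (3, 'ccba')
  6 → (2, 'dccba')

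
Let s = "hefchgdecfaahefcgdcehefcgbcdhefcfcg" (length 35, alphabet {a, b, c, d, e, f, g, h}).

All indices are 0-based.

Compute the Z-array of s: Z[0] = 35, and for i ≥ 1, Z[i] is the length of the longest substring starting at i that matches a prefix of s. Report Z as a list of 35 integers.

[35, 0, 0, 0, 1, 0, 0, 0, 0, 0, 0, 0, 4, 0, 0, 0, 0, 0, 0, 0, 4, 0, 0, 0, 0, 0, 0, 0, 4, 0, 0, 0, 0, 0, 0]

Z[0]=35
i=1: outside box; Z[1]=0
i=2: outside box; Z[2]=0
i=3: outside box; Z[3]=0
i=4: outside box; Z[4]=1 scan→box=[4,5)
i=5: outside box; Z[5]=0
i=6: outside box; Z[6]=0
i=7: outside box; Z[7]=0
i=8: outside box; Z[8]=0
i=9: outside box; Z[9]=0
i=10: outside box; Z[10]=0
i=11: outside box; Z[11]=0
i=12: outside box; Z[12]=4 scan→box=[12,16)
i=13: min(r-i=3, Z[1]=0)=0; Z[13]=0
i=14: min(r-i=2, Z[2]=0)=0; Z[14]=0
i=15: min(r-i=1, Z[3]=0)=0; Z[15]=0
i=16: outside box; Z[16]=0
i=17: outside box; Z[17]=0
i=18: outside box; Z[18]=0
i=19: outside box; Z[19]=0
i=20: outside box; Z[20]=4 scan→box=[20,24)
i=21: min(r-i=3, Z[1]=0)=0; Z[21]=0
i=22: min(r-i=2, Z[2]=0)=0; Z[22]=0
i=23: min(r-i=1, Z[3]=0)=0; Z[23]=0
i=24: outside box; Z[24]=0
i=25: outside box; Z[25]=0
i=26: outside box; Z[26]=0
i=27: outside box; Z[27]=0
i=28: outside box; Z[28]=4 scan→box=[28,32)
i=29: min(r-i=3, Z[1]=0)=0; Z[29]=0
i=30: min(r-i=2, Z[2]=0)=0; Z[30]=0
i=31: min(r-i=1, Z[3]=0)=0; Z[31]=0
i=32: outside box; Z[32]=0
i=33: outside box; Z[33]=0
i=34: outside box; Z[34]=0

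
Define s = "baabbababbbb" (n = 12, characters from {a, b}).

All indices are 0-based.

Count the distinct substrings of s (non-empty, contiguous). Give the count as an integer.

rank→(start, suffix):
  0 → (1, 'aabbababbbb')
  1 → (5, 'ababbbb')
  2 → (2, 'abbababbbb')
  3 → (7, 'abbbb')
  4 → (11, 'b')
  5 → (0, 'baabbababbbb')
  6 → (4, 'bababbbb')
  7 → (6, 'babbbb')
  8 → (10, 'bb')
  9 → (3, 'bbababbbb')
  10 → (9, 'bbb')
  11 → (8, 'bbbb')

SA = [1, 5, 2, 7, 11, 0, 4, 6, 10, 3, 9, 8]
rank  pair      lcp
   1  s[1:],s[5:]  1  'a'
   2  s[5:],s[2:]  2  'ab'
   3  s[2:],s[7:]  3  'abb'
   4  s[7:],s[11:]  0  ''
   5  s[11:],s[0:]  1  'b'
   6  s[0:],s[4:]  2  'ba'
   7  s[4:],s[6:]  3  'bab'
   8  s[6:],s[10:]  1  'b'
   9  s[10:],s[3:]  2  'bb'
  10  s[3:],s[9:]  2  'bb'
  11  s[9:],s[8:]  3  'bbb'

n(n+1)/2 = 12·13/2 = 78
Σ LCP = 0 + 1 + 2 + 3 + 0 + 1 + 2 + 3 + 1 + 2 + 2 + 3 = 20
distinct = 78 − 20 = 58

58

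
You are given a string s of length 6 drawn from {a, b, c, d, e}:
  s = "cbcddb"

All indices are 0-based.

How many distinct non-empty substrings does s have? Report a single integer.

18

sorted suffixes:
  #0 SA[0]=5  'b'
  #1 SA[1]=1  'bcddb'
  #2 SA[2]=0  'cbcddb'
  #3 SA[3]=2  'cddb'
  #4 SA[4]=4  'db'
  #5 SA[5]=3  'ddb'

SA = [5, 1, 0, 2, 4, 3]
rank  pair      lcp
   1  s[5:],s[1:]  1  'b'
   2  s[1:],s[0:]  0  ''
   3  s[0:],s[2:]  1  'c'
   4  s[2:],s[4:]  0  ''
   5  s[4:],s[3:]  1  'd'

n(n+1)/2 = 6·7/2 = 21
Σ LCP = 0 + 1 + 0 + 1 + 0 + 1 = 3
distinct = 21 − 3 = 18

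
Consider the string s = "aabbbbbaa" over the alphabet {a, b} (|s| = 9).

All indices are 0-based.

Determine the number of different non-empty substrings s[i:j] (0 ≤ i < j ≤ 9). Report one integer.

rank | idx | suffix
   0 |   8 | a
   1 |   7 | aa
   2 |   0 | aabbbbbaa
   3 |   1 | abbbbbaa
   4 |   6 | baa
   5 |   5 | bbaa
   6 |   4 | bbbaa
   7 |   3 | bbbbaa
   8 |   2 | bbbbbaa

SA = [8, 7, 0, 1, 6, 5, 4, 3, 2]
i: (SA[i-1],SA[i]) lcp shared
  1: (8,7) 1 'a'
  2: (7,0) 2 'aa'
  3: (0,1) 1 'a'
  4: (1,6) 0 ''
  5: (6,5) 1 'b'
  6: (5,4) 2 'bb'
  7: (4,3) 3 'bbb'
  8: (3,2) 4 'bbbb'

n(n+1)/2 = 9·10/2 = 45
Σ LCP = 0 + 1 + 2 + 1 + 0 + 1 + 2 + 3 + 4 = 14
distinct = 45 − 14 = 31

31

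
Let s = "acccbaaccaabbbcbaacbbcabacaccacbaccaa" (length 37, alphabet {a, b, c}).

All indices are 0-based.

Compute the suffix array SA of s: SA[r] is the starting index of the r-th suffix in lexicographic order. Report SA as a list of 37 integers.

rank | idx | suffix
   0 |  36 | a
   1 |  35 | aa
   2 |   9 | aabbbcbaacbbcabacaccacbaccaa
   3 |  16 | aacbbcabacaccacbaccaa
   4 |   5 | aaccaabbbcbaacbbcabacaccacbaccaa
   5 |  22 | abacaccacbaccaa
   6 |  10 | abbbcbaacbbcabacaccacbaccaa
   7 |  24 | acaccacbaccaa
   8 |  29 | acbaccaa
   9 |  17 | acbbcabacaccacbaccaa
  10 |  32 | accaa
  11 |   6 | accaabbbcbaacbbcabacaccacbaccaa
  12 |  26 | accacbaccaa
  13 |   0 | acccbaaccaabbbcbaacbbcabacaccacbaccaa
  14 |  15 | baacbbcabacaccacbaccaa
  15 |   4 | baaccaabbbcbaacbbcabacaccacbaccaa
  16 |  23 | bacaccacbaccaa
  17 |  31 | baccaa
  18 |  11 | bbbcbaacbbcabacaccacbaccaa
  19 |  19 | bbcabacaccacbaccaa
  20 |  12 | bbcbaacbbcabacaccacbaccaa
  21 |  20 | bcabacaccacbaccaa
  22 |  13 | bcbaacbbcabacaccacbaccaa
  23 |  34 | caa
  24 |   8 | caabbbcbaacbbcabacaccacbaccaa
  25 |  21 | cabacaccacbaccaa
  26 |  28 | cacbaccaa
  27 |  25 | caccacbaccaa
  28 |  14 | cbaacbbcabacaccacbaccaa
  29 |   3 | cbaaccaabbbcbaacbbcabacaccacbaccaa
  30 |  30 | cbaccaa
  31 |  18 | cbbcabacaccacbaccaa
  32 |  33 | ccaa
  33 |   7 | ccaabbbcbaacbbcabacaccacbaccaa
  34 |  27 | ccacbaccaa
  35 |   2 | ccbaaccaabbbcbaacbbcabacaccacbaccaa
  36 |   1 | cccbaaccaabbbcbaacbbcabacaccacbaccaa

[36, 35, 9, 16, 5, 22, 10, 24, 29, 17, 32, 6, 26, 0, 15, 4, 23, 31, 11, 19, 12, 20, 13, 34, 8, 21, 28, 25, 14, 3, 30, 18, 33, 7, 27, 2, 1]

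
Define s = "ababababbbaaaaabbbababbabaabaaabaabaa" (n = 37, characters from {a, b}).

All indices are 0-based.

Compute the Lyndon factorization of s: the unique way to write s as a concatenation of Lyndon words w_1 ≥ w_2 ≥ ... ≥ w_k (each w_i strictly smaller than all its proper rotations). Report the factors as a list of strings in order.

["ababababbb", "aaaaabbbababbabaabaaabaab", "a", "a"]

emit factor 1: 'ababababbb' (i=0, period=10)
emit factor 2: 'aaaaabbbababbabaabaaabaab' (i=10, period=25)
emit factor 3: 'a' (i=35, period=1)
emit factor 4: 'a' (i=36, period=1)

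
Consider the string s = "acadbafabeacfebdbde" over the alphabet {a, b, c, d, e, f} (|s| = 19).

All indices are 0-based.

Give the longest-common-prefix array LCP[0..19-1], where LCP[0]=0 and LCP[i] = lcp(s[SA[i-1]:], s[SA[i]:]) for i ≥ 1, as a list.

rank | idx | suffix
   0 |   7 | abeacfebdbde
   1 |   0 | acadbafabeacfebdbde
   2 |  10 | acfebdbde
   3 |   2 | adbafabeacfebdbde
   4 |   5 | afabeacfebdbde
   5 |   4 | bafabeacfebdbde
   6 |  14 | bdbde
   7 |  16 | bde
   8 |   8 | beacfebdbde
   9 |   1 | cadbafabeacfebdbde
  10 |  11 | cfebdbde
  11 |   3 | dbafabeacfebdbde
  12 |  15 | dbde
  13 |  17 | de
  14 |  18 | e
  15 |   9 | eacfebdbde
  16 |  13 | ebdbde
  17 |   6 | fabeacfebdbde
  18 |  12 | febdbde

SA = [7, 0, 10, 2, 5, 4, 14, 16, 8, 1, 11, 3, 15, 17, 18, 9, 13, 6, 12]
[i] adj suffixes → lcp
  [1] 7/0 → 1 ('a')
  [2] 0/10 → 2 ('ac')
  [3] 10/2 → 1 ('a')
  [4] 2/5 → 1 ('a')
  [5] 5/4 → 0 ('')
  [6] 4/14 → 1 ('b')
  [7] 14/16 → 2 ('bd')
  [8] 16/8 → 1 ('b')
  [9] 8/1 → 0 ('')
  [10] 1/11 → 1 ('c')
  [11] 11/3 → 0 ('')
  [12] 3/15 → 2 ('db')
  [13] 15/17 → 1 ('d')
  [14] 17/18 → 0 ('')
  [15] 18/9 → 1 ('e')
  [16] 9/13 → 1 ('e')
  [17] 13/6 → 0 ('')
  [18] 6/12 → 1 ('f')

[0, 1, 2, 1, 1, 0, 1, 2, 1, 0, 1, 0, 2, 1, 0, 1, 1, 0, 1]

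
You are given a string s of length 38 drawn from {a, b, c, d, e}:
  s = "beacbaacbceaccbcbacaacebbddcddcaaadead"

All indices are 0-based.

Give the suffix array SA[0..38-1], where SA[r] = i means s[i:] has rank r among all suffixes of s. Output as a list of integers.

[31, 5, 19, 32, 17, 2, 6, 11, 20, 36, 33, 4, 16, 23, 14, 8, 24, 0, 30, 18, 3, 15, 13, 7, 12, 27, 9, 21, 37, 29, 26, 28, 25, 34, 1, 10, 35, 22]

rank | idx | suffix
   0 |  31 | aaadead
   1 |   5 | aacbceaccbcbacaacebbddcddcaaadead
   2 |  19 | aacebbddcddcaaadead
   3 |  32 | aadead
   4 |  17 | acaacebbddcddcaaadead
   5 |   2 | acbaacbceaccbcbacaacebbddcddcaaadead
   6 |   6 | acbceaccbcbacaacebbddcddcaaadead
   7 |  11 | accbcbacaacebbddcddcaaadead
   8 |  20 | acebbddcddcaaadead
   9 |  36 | ad
  10 |  33 | adead
  11 |   4 | baacbceaccbcbacaacebbddcddcaaadead
  12 |  16 | bacaacebbddcddcaaadead
  13 |  23 | bbddcddcaaadead
  14 |  14 | bcbacaacebbddcddcaaadead
  15 |   8 | bceaccbcbacaacebbddcddcaaadead
  16 |  24 | bddcddcaaadead
  17 |   0 | beacbaacbceaccbcbacaacebbddcddcaaadead
  18 |  30 | caaadead
  19 |  18 | caacebbddcddcaaadead
  20 |   3 | cbaacbceaccbcbacaacebbddcddcaaadead
  21 |  15 | cbacaacebbddcddcaaadead
  22 |  13 | cbcbacaacebbddcddcaaadead
  23 |   7 | cbceaccbcbacaacebbddcddcaaadead
  24 |  12 | ccbcbacaacebbddcddcaaadead
  25 |  27 | cddcaaadead
  26 |   9 | ceaccbcbacaacebbddcddcaaadead
  27 |  21 | cebbddcddcaaadead
  28 |  37 | d
  29 |  29 | dcaaadead
  30 |  26 | dcddcaaadead
  31 |  28 | ddcaaadead
  32 |  25 | ddcddcaaadead
  33 |  34 | dead
  34 |   1 | eacbaacbceaccbcbacaacebbddcddcaaadead
  35 |  10 | eaccbcbacaacebbddcddcaaadead
  36 |  35 | ead
  37 |  22 | ebbddcddcaaadead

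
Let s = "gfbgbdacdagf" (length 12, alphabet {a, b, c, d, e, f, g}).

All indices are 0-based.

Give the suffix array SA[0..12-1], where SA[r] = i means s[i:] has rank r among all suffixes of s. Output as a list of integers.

rank | idx | suffix
   0 |   6 | acdagf
   1 |   9 | agf
   2 |   4 | bdacdagf
   3 |   2 | bgbdacdagf
   4 |   7 | cdagf
   5 |   5 | dacdagf
   6 |   8 | dagf
   7 |  11 | f
   8 |   1 | fbgbdacdagf
   9 |   3 | gbdacdagf
  10 |  10 | gf
  11 |   0 | gfbgbdacdagf

[6, 9, 4, 2, 7, 5, 8, 11, 1, 3, 10, 0]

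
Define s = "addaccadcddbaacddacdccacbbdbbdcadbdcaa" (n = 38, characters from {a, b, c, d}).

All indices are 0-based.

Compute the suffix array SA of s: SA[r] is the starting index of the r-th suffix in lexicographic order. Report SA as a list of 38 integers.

rank | idx | suffix
   0 |  37 | a
   1 |  36 | aa
   2 |  12 | aacddacdccacbbdbbdcadbdcaa
   3 |  22 | acbbdbbdcadbdcaa
   4 |   3 | accadcddbaacddacdccacbbdbbdcadbdcaa
   5 |  17 | acdccacbbdbbdcadbdcaa
   6 |  13 | acddacdccacbbdbbdcadbdcaa
   7 |  31 | adbdcaa
   8 |   6 | adcddbaacddacdccacbbdbbdcadbdcaa
   9 |   0 | addaccadcddbaacddacdccacbbdbbdcadbdcaa
  10 |  11 | baacddacdccacbbdbbdcadbdcaa
  11 |  24 | bbdbbdcadbdcaa
  12 |  27 | bbdcadbdcaa
  13 |  25 | bdbbdcadbdcaa
  14 |  33 | bdcaa
  15 |  28 | bdcadbdcaa
  16 |  35 | caa
  17 |  21 | cacbbdbbdcadbdcaa
  18 |  30 | cadbdcaa
  19 |   5 | cadcddbaacddacdccacbbdbbdcadbdcaa
  20 |  23 | cbbdbbdcadbdcaa
  21 |  20 | ccacbbdbbdcadbdcaa
  22 |   4 | ccadcddbaacddacdccacbbdbbdcadbdcaa
  23 |  18 | cdccacbbdbbdcadbdcaa
  24 |  14 | cddacdccacbbdbbdcadbdcaa
  25 |   8 | cddbaacddacdccacbbdbbdcadbdcaa
  26 |   2 | daccadcddbaacddacdccacbbdbbdcadbdcaa
  27 |  16 | dacdccacbbdbbdcadbdcaa
  28 |  10 | dbaacddacdccacbbdbbdcadbdcaa
  29 |  26 | dbbdcadbdcaa
  30 |  32 | dbdcaa
  31 |  34 | dcaa
  32 |  29 | dcadbdcaa
  33 |  19 | dccacbbdbbdcadbdcaa
  34 |   7 | dcddbaacddacdccacbbdbbdcadbdcaa
  35 |   1 | ddaccadcddbaacddacdccacbbdbbdcadbdcaa
  36 |  15 | ddacdccacbbdbbdcadbdcaa
  37 |   9 | ddbaacddacdccacbbdbbdcadbdcaa

[37, 36, 12, 22, 3, 17, 13, 31, 6, 0, 11, 24, 27, 25, 33, 28, 35, 21, 30, 5, 23, 20, 4, 18, 14, 8, 2, 16, 10, 26, 32, 34, 29, 19, 7, 1, 15, 9]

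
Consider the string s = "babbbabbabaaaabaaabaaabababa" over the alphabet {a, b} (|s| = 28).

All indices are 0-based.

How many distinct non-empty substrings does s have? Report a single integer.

rank→(start, suffix):
  0 → (27, 'a')
  1 → (10, 'aaaabaaabaaabababa')
  2 → (11, 'aaabaaabaaabababa')
  3 → (15, 'aaabaaabababa')
  4 → (19, 'aaabababa')
  5 → (12, 'aabaaabaaabababa')
  6 → (16, 'aabaaabababa')
  7 → (20, 'aabababa')
  8 → (25, 'aba')
  9 → (8, 'abaaaabaaabaaabababa')
  10 → (13, 'abaaabaaabababa')
  11 → (17, 'abaaabababa')
  12 → (23, 'ababa')
  13 → (21, 'abababa')
  14 → (5, 'abbabaaaabaaabaaabababa')
  15 → (1, 'abbbabbabaaaabaaabaaabababa')
  16 → (26, 'ba')
  17 → (9, 'baaaabaaabaaabababa')
  18 → (14, 'baaabaaabababa')
  19 → (18, 'baaabababa')
  20 → (24, 'baba')
  21 → (7, 'babaaaabaaabaaabababa')
  22 → (22, 'bababa')
  23 → (4, 'babbabaaaabaaabaaabababa')
  24 → (0, 'babbbabbabaaaabaaabaaabababa')
  25 → (6, 'bbabaaaabaaabaaabababa')
  26 → (3, 'bbabbabaaaabaaabaaabababa')
  27 → (2, 'bbbabbabaaaabaaabaaabababa')

SA = [27, 10, 11, 15, 19, 12, 16, 20, 25, 8, 13, 17, 23, 21, 5, 1, 26, 9, 14, 18, 24, 7, 22, 4, 0, 6, 3, 2]
rank  pair      lcp
   1  s[27:],s[10:]  1  'a'
   2  s[10:],s[11:]  3  'aaa'
   3  s[11:],s[15:]  9  'aaabaaaba'
   4  s[15:],s[19:]  5  'aaaba'
   5  s[19:],s[12:]  2  'aa'
   6  s[12:],s[16:]  8  'aabaaaba'
   7  s[16:],s[20:]  4  'aaba'
   8  s[20:],s[25:]  1  'a'
   9  s[25:],s[8:]  3  'aba'
  10  s[8:],s[13:]  5  'abaaa'
  11  s[13:],s[17:]  7  'abaaaba'
  12  s[17:],s[23:]  3  'aba'
  13  s[23:],s[21:]  5  'ababa'
  14  s[21:],s[5:]  2  'ab'
  15  s[5:],s[1:]  3  'abb'
  16  s[1:],s[26:]  0  ''
  17  s[26:],s[9:]  2  'ba'
  18  s[9:],s[14:]  4  'baaa'
  19  s[14:],s[18:]  6  'baaaba'
  20  s[18:],s[24:]  2  'ba'
  21  s[24:],s[7:]  4  'baba'
  22  s[7:],s[22:]  4  'baba'
  23  s[22:],s[4:]  3  'bab'
  24  s[4:],s[0:]  4  'babb'
  25  s[0:],s[6:]  1  'b'
  26  s[6:],s[3:]  4  'bbab'
  27  s[3:],s[2:]  2  'bb'

n(n+1)/2 = 28·29/2 = 406
Σ LCP = 0 + 1 + 3 + 9 + 5 + 2 + 8 + 4 + 1 + 3 + 5 + 7 + 3 + 5 + 2 + 3 + 0 + 2 + 4 + 6 + 2 + 4 + 4 + 3 + 4 + 1 + 4 + 2 = 97
distinct = 406 − 97 = 309

309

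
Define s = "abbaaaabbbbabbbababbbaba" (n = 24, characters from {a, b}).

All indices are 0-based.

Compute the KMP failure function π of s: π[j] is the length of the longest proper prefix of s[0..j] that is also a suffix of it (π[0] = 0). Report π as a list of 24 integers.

π[0] = 0
j=1 s[j]='b': π[1]=0 (border '')
j=2 s[j]='b': π[2]=0 (border '')
j=3 s[j]='a': π[3]=1 (border 'a')
j=4 s[j]='a': k: 1→0; π[4]=1 (border 'a')
j=5 s[j]='a': k: 1→0; π[5]=1 (border 'a')
j=6 s[j]='a': k: 1→0; π[6]=1 (border 'a')
j=7 s[j]='b': π[7]=2 (border 'ab')
j=8 s[j]='b': π[8]=3 (border 'abb')
j=9 s[j]='b': k: 3→0; π[9]=0 (border '')
j=10 s[j]='b': π[10]=0 (border '')
j=11 s[j]='a': π[11]=1 (border 'a')
j=12 s[j]='b': π[12]=2 (border 'ab')
j=13 s[j]='b': π[13]=3 (border 'abb')
j=14 s[j]='b': k: 3→0; π[14]=0 (border '')
j=15 s[j]='a': π[15]=1 (border 'a')
j=16 s[j]='b': π[16]=2 (border 'ab')
j=17 s[j]='a': k: 2→0; π[17]=1 (border 'a')
j=18 s[j]='b': π[18]=2 (border 'ab')
j=19 s[j]='b': π[19]=3 (border 'abb')
j=20 s[j]='b': k: 3→0; π[20]=0 (border '')
j=21 s[j]='a': π[21]=1 (border 'a')
j=22 s[j]='b': π[22]=2 (border 'ab')
j=23 s[j]='a': k: 2→0; π[23]=1 (border 'a')

[0, 0, 0, 1, 1, 1, 1, 2, 3, 0, 0, 1, 2, 3, 0, 1, 2, 1, 2, 3, 0, 1, 2, 1]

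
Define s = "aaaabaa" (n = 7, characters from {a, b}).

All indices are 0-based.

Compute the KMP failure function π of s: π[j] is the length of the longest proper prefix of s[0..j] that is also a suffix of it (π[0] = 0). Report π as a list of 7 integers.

[0, 1, 2, 3, 0, 1, 2]

π[0] = 0
j=1 s[j]='a': π[1]=1 (border 'a')
j=2 s[j]='a': π[2]=2 (border 'aa')
j=3 s[j]='a': π[3]=3 (border 'aaa')
j=4 s[j]='b': k: 3→2→1→0; π[4]=0 (border '')
j=5 s[j]='a': π[5]=1 (border 'a')
j=6 s[j]='a': π[6]=2 (border 'aa')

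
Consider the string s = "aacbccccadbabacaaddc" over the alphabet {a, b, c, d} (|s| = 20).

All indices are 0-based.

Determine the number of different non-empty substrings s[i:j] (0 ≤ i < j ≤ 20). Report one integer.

rank→(start, suffix):
  0 → (0, 'aacbccccadbabacaaddc')
  1 → (15, 'aaddc')
  2 → (11, 'abacaaddc')
  3 → (13, 'acaaddc')
  4 → (1, 'acbccccadbabacaaddc')
  5 → (8, 'adbabacaaddc')
  6 → (16, 'addc')
  7 → (10, 'babacaaddc')
  8 → (12, 'bacaaddc')
  9 → (3, 'bccccadbabacaaddc')
  10 → (19, 'c')
  11 → (14, 'caaddc')
  12 → (7, 'cadbabacaaddc')
  13 → (2, 'cbccccadbabacaaddc')
  14 → (6, 'ccadbabacaaddc')
  15 → (5, 'cccadbabacaaddc')
  16 → (4, 'ccccadbabacaaddc')
  17 → (9, 'dbabacaaddc')
  18 → (18, 'dc')
  19 → (17, 'ddc')

SA = [0, 15, 11, 13, 1, 8, 16, 10, 12, 3, 19, 14, 7, 2, 6, 5, 4, 9, 18, 17]
i: (SA[i-1],SA[i]) lcp shared
  1: (0,15) 2 'aa'
  2: (15,11) 1 'a'
  3: (11,13) 1 'a'
  4: (13,1) 2 'ac'
  5: (1,8) 1 'a'
  6: (8,16) 2 'ad'
  7: (16,10) 0 ''
  8: (10,12) 2 'ba'
  9: (12,3) 1 'b'
  10: (3,19) 0 ''
  11: (19,14) 1 'c'
  12: (14,7) 2 'ca'
  13: (7,2) 1 'c'
  14: (2,6) 1 'c'
  15: (6,5) 2 'cc'
  16: (5,4) 3 'ccc'
  17: (4,9) 0 ''
  18: (9,18) 1 'd'
  19: (18,17) 1 'd'

n(n+1)/2 = 20·21/2 = 210
Σ LCP = 0 + 2 + 1 + 1 + 2 + 1 + 2 + 0 + 2 + 1 + 0 + 1 + 2 + 1 + 1 + 2 + 3 + 0 + 1 + 1 = 24
distinct = 210 − 24 = 186

186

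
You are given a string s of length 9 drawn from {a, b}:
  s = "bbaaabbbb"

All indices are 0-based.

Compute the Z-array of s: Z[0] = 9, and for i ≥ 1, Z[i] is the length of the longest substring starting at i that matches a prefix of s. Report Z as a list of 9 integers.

Z[0]=9
i=1: fresh scan; Z[1]=1 extend→box=[1,2)
i=2: fresh scan; Z[2]=0
i=3: fresh scan; Z[3]=0
i=4: fresh scan; Z[4]=0
i=5: fresh scan; Z[5]=2 extend→box=[5,7)
i=6: min(r-i=1, Z[1]=1)=1; Z[6]=2 extend→box=[6,8)
i=7: min(r-i=1, Z[1]=1)=1; Z[7]=2 extend→box=[7,9)
i=8: min(r-i=1, Z[1]=1)=1; Z[8]=1

[9, 1, 0, 0, 0, 2, 2, 2, 1]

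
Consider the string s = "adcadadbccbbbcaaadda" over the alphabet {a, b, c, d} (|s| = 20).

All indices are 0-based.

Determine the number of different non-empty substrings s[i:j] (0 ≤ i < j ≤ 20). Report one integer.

sorted suffixes:
  #0 SA[0]=19  'a'
  #1 SA[1]=14  'aaadda'
  #2 SA[2]=15  'aadda'
  #3 SA[3]=3  'adadbccbbbcaaadda'
  #4 SA[4]=5  'adbccbbbcaaadda'
  #5 SA[5]=0  'adcadadbccbbbcaaadda'
  #6 SA[6]=16  'adda'
  #7 SA[7]=10  'bbbcaaadda'
  #8 SA[8]=11  'bbcaaadda'
  #9 SA[9]=12  'bcaaadda'
  #10 SA[10]=7  'bccbbbcaaadda'
  #11 SA[11]=13  'caaadda'
  #12 SA[12]=2  'cadadbccbbbcaaadda'
  #13 SA[13]=9  'cbbbcaaadda'
  #14 SA[14]=8  'ccbbbcaaadda'
  #15 SA[15]=18  'da'
  #16 SA[16]=4  'dadbccbbbcaaadda'
  #17 SA[17]=6  'dbccbbbcaaadda'
  #18 SA[18]=1  'dcadadbccbbbcaaadda'
  #19 SA[19]=17  'dda'

SA = [19, 14, 15, 3, 5, 0, 16, 10, 11, 12, 7, 13, 2, 9, 8, 18, 4, 6, 1, 17]
rank  pair      lcp
   1  s[19:],s[14:]  1  'a'
   2  s[14:],s[15:]  2  'aa'
   3  s[15:],s[3:]  1  'a'
   4  s[3:],s[5:]  2  'ad'
   5  s[5:],s[0:]  2  'ad'
   6  s[0:],s[16:]  2  'ad'
   7  s[16:],s[10:]  0  ''
   8  s[10:],s[11:]  2  'bb'
   9  s[11:],s[12:]  1  'b'
  10  s[12:],s[7:]  2  'bc'
  11  s[7:],s[13:]  0  ''
  12  s[13:],s[2:]  2  'ca'
  13  s[2:],s[9:]  1  'c'
  14  s[9:],s[8:]  1  'c'
  15  s[8:],s[18:]  0  ''
  16  s[18:],s[4:]  2  'da'
  17  s[4:],s[6:]  1  'd'
  18  s[6:],s[1:]  1  'd'
  19  s[1:],s[17:]  1  'd'

n(n+1)/2 = 20·21/2 = 210
Σ LCP = 0 + 1 + 2 + 1 + 2 + 2 + 2 + 0 + 2 + 1 + 2 + 0 + 2 + 1 + 1 + 0 + 2 + 1 + 1 + 1 = 24
distinct = 210 − 24 = 186

186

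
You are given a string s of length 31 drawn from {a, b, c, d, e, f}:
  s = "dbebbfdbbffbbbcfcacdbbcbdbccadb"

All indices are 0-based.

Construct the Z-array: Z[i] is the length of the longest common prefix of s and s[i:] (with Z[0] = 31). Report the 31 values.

Z[0]=31
i=1: i≥r, start 0; Z[1]=0
i=2: i≥r, start 0; Z[2]=0
i=3: i≥r, start 0; Z[3]=0
i=4: i≥r, start 0; Z[4]=0
i=5: i≥r, start 0; Z[5]=0
i=6: i≥r, start 0; Z[6]=2 extend→box=[6,8)
i=7: min(r-i=1, Z[1]=0)=0; Z[7]=0
i=8: i≥r, start 0; Z[8]=0
i=9: i≥r, start 0; Z[9]=0
i=10: i≥r, start 0; Z[10]=0
i=11: i≥r, start 0; Z[11]=0
i=12: i≥r, start 0; Z[12]=0
i=13: i≥r, start 0; Z[13]=0
i=14: i≥r, start 0; Z[14]=0
i=15: i≥r, start 0; Z[15]=0
i=16: i≥r, start 0; Z[16]=0
i=17: i≥r, start 0; Z[17]=0
i=18: i≥r, start 0; Z[18]=0
i=19: i≥r, start 0; Z[19]=2 extend→box=[19,21)
i=20: min(r-i=1, Z[1]=0)=0; Z[20]=0
i=21: i≥r, start 0; Z[21]=0
i=22: i≥r, start 0; Z[22]=0
i=23: i≥r, start 0; Z[23]=0
i=24: i≥r, start 0; Z[24]=2 extend→box=[24,26)
i=25: min(r-i=1, Z[1]=0)=0; Z[25]=0
i=26: i≥r, start 0; Z[26]=0
i=27: i≥r, start 0; Z[27]=0
i=28: i≥r, start 0; Z[28]=0
i=29: i≥r, start 0; Z[29]=2 extend→box=[29,31)
i=30: min(r-i=1, Z[1]=0)=0; Z[30]=0

[31, 0, 0, 0, 0, 0, 2, 0, 0, 0, 0, 0, 0, 0, 0, 0, 0, 0, 0, 2, 0, 0, 0, 0, 2, 0, 0, 0, 0, 2, 0]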